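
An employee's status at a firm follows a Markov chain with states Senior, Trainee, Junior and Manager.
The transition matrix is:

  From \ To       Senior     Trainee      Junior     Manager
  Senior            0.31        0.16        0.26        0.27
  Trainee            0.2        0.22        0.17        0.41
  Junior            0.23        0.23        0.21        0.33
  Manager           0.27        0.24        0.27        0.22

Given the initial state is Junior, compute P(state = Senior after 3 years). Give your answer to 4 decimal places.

Propagate the distribution vector 3 years from Junior.
After 0 years: (0.0000, 0.0000, 1.0000, 0.0000)
After 1 year: (0.2300, 0.2300, 0.2100, 0.3300)
After 2 years: (0.2547, 0.2149, 0.2321, 0.2983)
After 3 years: (0.2559, 0.2130, 0.2320, 0.2991)
P(in Senior after 3 years) = 0.2559

0.2559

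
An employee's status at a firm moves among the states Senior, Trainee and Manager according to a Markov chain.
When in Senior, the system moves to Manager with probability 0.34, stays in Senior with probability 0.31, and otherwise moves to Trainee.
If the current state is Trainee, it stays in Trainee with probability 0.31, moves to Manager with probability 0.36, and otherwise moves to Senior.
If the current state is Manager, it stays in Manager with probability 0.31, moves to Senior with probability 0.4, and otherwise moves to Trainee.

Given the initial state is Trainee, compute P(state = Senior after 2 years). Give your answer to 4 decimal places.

Sum over the intermediate state after 1 year:
P = P(Trainee→Senior)·P(Senior→Senior) + P(Trainee→Trainee)·P(Trainee→Senior) + P(Trainee→Manager)·P(Manager→Senior)
  = 0.33×0.31 + 0.31×0.33 + 0.36×0.4
  = 0.1023 + 0.1023 + 0.1440 = 0.3486

0.3486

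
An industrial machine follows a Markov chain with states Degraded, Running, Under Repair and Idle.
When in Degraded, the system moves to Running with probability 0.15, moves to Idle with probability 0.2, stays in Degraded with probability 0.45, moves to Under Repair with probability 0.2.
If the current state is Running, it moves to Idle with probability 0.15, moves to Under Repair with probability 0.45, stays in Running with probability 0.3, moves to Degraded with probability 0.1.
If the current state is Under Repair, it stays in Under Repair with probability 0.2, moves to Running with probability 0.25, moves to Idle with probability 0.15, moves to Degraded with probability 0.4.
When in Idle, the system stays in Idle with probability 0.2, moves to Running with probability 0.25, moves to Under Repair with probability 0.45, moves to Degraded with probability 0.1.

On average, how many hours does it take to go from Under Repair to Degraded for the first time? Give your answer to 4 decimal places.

Let t(s) be the expected number of hours to first reach Degraded from state s, with t(Degraded) = 0. Conditioning on the first hour:
t(Running) = 1 + 0.3·t(Running) + 0.45·t(Under Repair) + 0.15·t(Idle)
t(Under Repair) = 1 + 0.25·t(Running) + 0.2·t(Under Repair) + 0.15·t(Idle)
t(Idle) = 1 + 0.25·t(Running) + 0.45·t(Under Repair) + 0.2·t(Idle)
Solving: t(Running) = 4.8077, t(Under Repair) = 3.6538, t(Idle) = 4.8077.
Expected hours from Under Repair to Degraded: 3.6538.

3.6538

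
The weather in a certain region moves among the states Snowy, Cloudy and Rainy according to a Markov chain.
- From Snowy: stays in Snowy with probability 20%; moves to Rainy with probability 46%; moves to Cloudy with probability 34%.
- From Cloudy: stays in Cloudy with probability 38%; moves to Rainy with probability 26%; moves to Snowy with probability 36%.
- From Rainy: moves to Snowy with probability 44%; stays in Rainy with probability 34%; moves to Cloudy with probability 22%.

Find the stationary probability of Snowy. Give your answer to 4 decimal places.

Let the stationary distribution be π with π = πP and π_1 + π_2 + π_3 = 1.
π_1 = 0.2·π_1 + 0.36·π_2 + 0.44·π_3
π_2 = 0.34·π_1 + 0.38·π_2 + 0.22·π_3
Solving with the normalization constraint gives π = (0.3349, 0.3097, 0.3554).
So the stationary probability of Snowy is 0.3349.

0.3349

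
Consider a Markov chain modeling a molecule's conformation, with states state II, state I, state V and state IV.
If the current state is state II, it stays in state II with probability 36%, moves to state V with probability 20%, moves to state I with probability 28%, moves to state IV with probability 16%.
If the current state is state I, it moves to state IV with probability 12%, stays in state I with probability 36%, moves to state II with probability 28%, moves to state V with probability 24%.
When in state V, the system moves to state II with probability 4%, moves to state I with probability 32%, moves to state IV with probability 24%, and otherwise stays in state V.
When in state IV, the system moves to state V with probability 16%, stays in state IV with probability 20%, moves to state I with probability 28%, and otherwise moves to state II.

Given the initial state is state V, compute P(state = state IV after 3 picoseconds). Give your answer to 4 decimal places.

0.1773

Propagate the distribution vector 3 picoseconds from state V.
After 0 picoseconds: (0.0000, 0.0000, 1.0000, 0.0000)
After 1 picosecond: (0.0400, 0.3200, 0.4000, 0.2400)
After 2 picoseconds: (0.2064, 0.3216, 0.2832, 0.1888)
After 3 picoseconds: (0.2436, 0.3171, 0.2620, 0.1773)
P(in state IV after 3 picoseconds) = 0.1773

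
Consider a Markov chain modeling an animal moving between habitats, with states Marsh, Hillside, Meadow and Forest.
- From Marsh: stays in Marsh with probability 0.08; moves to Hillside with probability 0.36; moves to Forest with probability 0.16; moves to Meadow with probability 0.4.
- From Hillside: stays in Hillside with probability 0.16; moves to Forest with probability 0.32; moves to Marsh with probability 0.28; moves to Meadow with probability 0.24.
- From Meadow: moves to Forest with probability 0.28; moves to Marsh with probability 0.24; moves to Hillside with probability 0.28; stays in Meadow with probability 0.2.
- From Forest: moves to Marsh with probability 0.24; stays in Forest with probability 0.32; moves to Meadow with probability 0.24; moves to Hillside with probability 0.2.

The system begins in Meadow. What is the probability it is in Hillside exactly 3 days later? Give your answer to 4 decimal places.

Propagate the distribution vector 3 days from Meadow.
After 0 days: (0.0000, 0.0000, 1.0000, 0.0000)
After 1 day: (0.2400, 0.2800, 0.2000, 0.2800)
After 2 days: (0.2128, 0.2432, 0.2704, 0.2736)
After 3 days: (0.2157, 0.2460, 0.2632, 0.2751)
P(in Hillside after 3 days) = 0.2460

0.2460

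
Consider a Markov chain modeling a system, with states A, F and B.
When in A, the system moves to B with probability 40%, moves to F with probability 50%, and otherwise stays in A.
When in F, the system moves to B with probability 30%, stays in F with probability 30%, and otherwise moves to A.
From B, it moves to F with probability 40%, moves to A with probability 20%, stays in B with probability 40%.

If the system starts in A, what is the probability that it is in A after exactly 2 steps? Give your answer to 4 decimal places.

Sum over the intermediate state after 1 step:
P = P(A→A)·P(A→A) + P(A→F)·P(F→A) + P(A→B)·P(B→A)
  = 0.1×0.1 + 0.5×0.4 + 0.4×0.2
  = 0.0100 + 0.2000 + 0.0800 = 0.2900

0.2900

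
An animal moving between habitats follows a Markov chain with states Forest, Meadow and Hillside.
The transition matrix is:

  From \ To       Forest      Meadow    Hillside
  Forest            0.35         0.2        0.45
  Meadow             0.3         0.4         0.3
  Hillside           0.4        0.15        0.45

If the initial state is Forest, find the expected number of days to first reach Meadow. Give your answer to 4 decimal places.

Let t(s) be the expected number of days to first reach Meadow from state s, with t(Meadow) = 0. Conditioning on the first day:
t(Forest) = 1 + 0.35·t(Forest) + 0.45·t(Hillside)
t(Hillside) = 1 + 0.4·t(Forest) + 0.45·t(Hillside)
Solving: t(Forest) = 5.6338, t(Hillside) = 5.9155.
Expected days from Forest to Meadow: 5.6338.

5.6338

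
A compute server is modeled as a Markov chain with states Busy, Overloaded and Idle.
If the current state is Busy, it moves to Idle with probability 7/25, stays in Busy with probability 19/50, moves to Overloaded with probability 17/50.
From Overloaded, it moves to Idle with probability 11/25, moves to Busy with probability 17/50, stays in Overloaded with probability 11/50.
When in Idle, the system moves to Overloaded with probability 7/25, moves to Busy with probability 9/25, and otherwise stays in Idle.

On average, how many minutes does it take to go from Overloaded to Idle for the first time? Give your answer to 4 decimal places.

Let t(s) be the expected number of minutes to first reach Idle from state s, with t(Idle) = 0. Conditioning on the first minute:
t(Busy) = 1 + 0.38·t(Busy) + 0.34·t(Overloaded)
t(Overloaded) = 1 + 0.34·t(Busy) + 0.22·t(Overloaded)
Solving: t(Busy) = 3.0435, t(Overloaded) = 2.6087.
Expected minutes from Overloaded to Idle: 2.6087.

2.6087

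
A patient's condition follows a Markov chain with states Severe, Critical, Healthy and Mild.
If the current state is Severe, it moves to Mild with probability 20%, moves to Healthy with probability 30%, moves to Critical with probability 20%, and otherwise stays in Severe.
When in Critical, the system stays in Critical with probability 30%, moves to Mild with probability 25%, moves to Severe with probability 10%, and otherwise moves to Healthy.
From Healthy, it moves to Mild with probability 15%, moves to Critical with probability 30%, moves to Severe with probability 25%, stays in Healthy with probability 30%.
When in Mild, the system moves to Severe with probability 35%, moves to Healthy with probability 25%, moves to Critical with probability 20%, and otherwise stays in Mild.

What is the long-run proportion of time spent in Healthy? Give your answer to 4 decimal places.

Let the stationary distribution be π with π = πP and π_1 + π_2 + π_3 + π_4 = 1.
π_1 = 0.3·π_1 + 0.1·π_2 + 0.25·π_3 + 0.35·π_4
π_2 = 0.2·π_1 + 0.3·π_2 + 0.3·π_3 + 0.2·π_4
π_3 = 0.3·π_1 + 0.35·π_2 + 0.3·π_3 + 0.25·π_4
Solving with the normalization constraint gives π = (0.2436, 0.2559, 0.3029, 0.1976).
So the stationary probability of Healthy is 0.3029.

0.3029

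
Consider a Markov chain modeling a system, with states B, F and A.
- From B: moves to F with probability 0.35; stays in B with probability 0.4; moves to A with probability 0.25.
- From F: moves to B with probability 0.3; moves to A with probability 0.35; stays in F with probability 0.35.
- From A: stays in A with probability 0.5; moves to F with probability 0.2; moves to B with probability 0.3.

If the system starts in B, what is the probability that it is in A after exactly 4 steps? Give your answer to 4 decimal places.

0.3718

Propagate the distribution vector 4 steps from B.
After 0 steps: (1.0000, 0.0000, 0.0000)
After 1 step: (0.4000, 0.3500, 0.2500)
After 2 steps: (0.3400, 0.3125, 0.3475)
After 3 steps: (0.3340, 0.2979, 0.3681)
After 4 steps: (0.3334, 0.2948, 0.3718)
P(in A after 4 steps) = 0.3718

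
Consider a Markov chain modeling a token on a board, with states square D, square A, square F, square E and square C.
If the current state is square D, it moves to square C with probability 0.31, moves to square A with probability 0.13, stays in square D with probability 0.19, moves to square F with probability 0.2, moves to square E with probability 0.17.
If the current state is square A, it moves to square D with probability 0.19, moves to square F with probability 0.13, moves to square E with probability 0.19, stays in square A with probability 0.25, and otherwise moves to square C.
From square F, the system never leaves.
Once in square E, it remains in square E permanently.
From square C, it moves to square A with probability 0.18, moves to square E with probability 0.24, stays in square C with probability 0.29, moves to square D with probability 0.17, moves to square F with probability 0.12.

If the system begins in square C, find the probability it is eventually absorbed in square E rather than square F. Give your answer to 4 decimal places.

0.6162

Let h(s) be the probability of absorption at square E starting from transient state s. Then h(square E) = 1 and h(square F) = 0. By first-step analysis:
h(square D) = 0.19·h(square D) + 0.13·h(square A) + 0.2·0 + 0.17·1 + 0.31·h(square C)
h(square A) = 0.19·h(square D) + 0.25·h(square A) + 0.13·0 + 0.19·1 + 0.24·h(square C)
h(square C) = 0.17·h(square D) + 0.18·h(square A) + 0.12·0 + 0.24·1 + 0.29·h(square C)
Solving: h(square D) = 0.5400, h(square A) = 0.5873, h(square C) = 0.6162.
Starting from square C, the probability is 0.6162.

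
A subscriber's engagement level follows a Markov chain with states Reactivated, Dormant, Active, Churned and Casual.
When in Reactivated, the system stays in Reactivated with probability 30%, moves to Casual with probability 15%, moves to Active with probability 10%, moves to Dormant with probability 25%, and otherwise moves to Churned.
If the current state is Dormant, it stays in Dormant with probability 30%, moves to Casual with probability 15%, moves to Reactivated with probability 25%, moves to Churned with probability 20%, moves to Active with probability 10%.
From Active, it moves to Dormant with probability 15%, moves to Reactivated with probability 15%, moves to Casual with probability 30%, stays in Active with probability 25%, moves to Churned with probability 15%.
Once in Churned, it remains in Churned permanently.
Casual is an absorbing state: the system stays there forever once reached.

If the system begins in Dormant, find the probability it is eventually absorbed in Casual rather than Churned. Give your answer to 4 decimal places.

Let h(s) be the probability of absorption at Casual starting from transient state s. Then h(Casual) = 1 and h(Churned) = 0. By first-step analysis:
h(Reactivated) = 0.3·h(Reactivated) + 0.25·h(Dormant) + 0.1·h(Active) + 0.2·0 + 0.15·1
h(Dormant) = 0.25·h(Reactivated) + 0.3·h(Dormant) + 0.1·h(Active) + 0.2·0 + 0.15·1
h(Active) = 0.15·h(Reactivated) + 0.15·h(Dormant) + 0.25·h(Active) + 0.15·0 + 0.3·1
Solving: h(Reactivated) = 0.4634, h(Dormant) = 0.4634, h(Active) = 0.5854.
Starting from Dormant, the probability is 0.4634.

0.4634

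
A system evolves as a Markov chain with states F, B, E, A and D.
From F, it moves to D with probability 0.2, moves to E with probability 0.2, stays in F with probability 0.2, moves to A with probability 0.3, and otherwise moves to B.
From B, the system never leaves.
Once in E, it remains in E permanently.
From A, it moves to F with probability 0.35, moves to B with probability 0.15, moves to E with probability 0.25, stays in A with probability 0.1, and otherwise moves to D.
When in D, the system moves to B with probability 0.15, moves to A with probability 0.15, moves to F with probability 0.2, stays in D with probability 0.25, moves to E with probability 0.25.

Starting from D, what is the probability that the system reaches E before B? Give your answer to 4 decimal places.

Let h(s) be the probability of absorption at E starting from transient state s. Then h(E) = 1 and h(B) = 0. By first-step analysis:
h(F) = 0.2·h(F) + 0.1·0 + 0.2·1 + 0.3·h(A) + 0.2·h(D)
h(A) = 0.35·h(F) + 0.15·0 + 0.25·1 + 0.1·h(A) + 0.15·h(D)
h(D) = 0.2·h(F) + 0.15·0 + 0.25·1 + 0.15·h(A) + 0.25·h(D)
Solving: h(F) = 0.6460, h(A) = 0.6344, h(D) = 0.6325.
Starting from D, the probability is 0.6325.

0.6325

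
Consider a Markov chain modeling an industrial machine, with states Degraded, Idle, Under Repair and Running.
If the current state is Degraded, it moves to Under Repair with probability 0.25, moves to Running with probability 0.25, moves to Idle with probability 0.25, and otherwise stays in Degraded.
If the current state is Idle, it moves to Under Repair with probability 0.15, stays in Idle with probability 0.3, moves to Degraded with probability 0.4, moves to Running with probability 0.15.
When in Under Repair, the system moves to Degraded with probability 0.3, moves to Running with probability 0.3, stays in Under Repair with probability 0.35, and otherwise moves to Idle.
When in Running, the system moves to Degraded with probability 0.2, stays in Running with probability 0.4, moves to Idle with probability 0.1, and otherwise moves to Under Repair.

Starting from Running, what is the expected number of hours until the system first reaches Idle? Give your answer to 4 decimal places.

8.2500

Let t(s) be the expected number of hours to first reach Idle from state s, with t(Idle) = 0. Conditioning on the first hour:
t(Degraded) = 1 + 0.25·t(Degraded) + 0.25·t(Under Repair) + 0.25·t(Running)
t(Under Repair) = 1 + 0.3·t(Degraded) + 0.35·t(Under Repair) + 0.3·t(Running)
t(Running) = 1 + 0.2·t(Degraded) + 0.3·t(Under Repair) + 0.4·t(Running)
Solving: t(Degraded) = 6.9318, t(Under Repair) = 8.5455, t(Running) = 8.2500.
Expected hours from Running to Idle: 8.2500.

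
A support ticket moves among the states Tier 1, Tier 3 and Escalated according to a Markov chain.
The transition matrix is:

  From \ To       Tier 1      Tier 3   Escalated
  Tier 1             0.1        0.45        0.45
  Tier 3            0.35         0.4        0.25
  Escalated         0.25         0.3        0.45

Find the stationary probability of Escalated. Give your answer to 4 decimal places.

0.3750

Let the stationary distribution be π with π = πP and π_1 + π_2 + π_3 = 1.
π_1 = 0.1·π_1 + 0.35·π_2 + 0.25·π_3
π_2 = 0.45·π_1 + 0.4·π_2 + 0.3·π_3
Solving with the normalization constraint gives π = (0.2500, 0.3750, 0.3750).
So the stationary probability of Escalated is 0.3750.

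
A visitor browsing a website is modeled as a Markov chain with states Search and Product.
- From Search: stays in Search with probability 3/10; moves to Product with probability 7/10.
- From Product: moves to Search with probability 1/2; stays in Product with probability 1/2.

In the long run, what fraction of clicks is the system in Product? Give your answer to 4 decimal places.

Let the stationary distribution be π with π = πP and π_1 + π_2 = 1.
π_1 = 0.3·π_1 + 0.5·π_2
Solving with the normalization constraint gives π = (0.4167, 0.5833).
So the stationary probability of Product is 0.5833.

0.5833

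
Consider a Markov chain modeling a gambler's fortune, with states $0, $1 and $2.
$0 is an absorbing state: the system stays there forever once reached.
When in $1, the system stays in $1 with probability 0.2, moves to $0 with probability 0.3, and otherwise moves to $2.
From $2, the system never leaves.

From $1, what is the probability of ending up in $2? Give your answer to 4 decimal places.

0.6250

Let h(s) be the probability of absorption at $2 starting from transient state s. Then h($2) = 1 and h($0) = 0. By first-step analysis:
h($1) = 0.3·0 + 0.2·h($1) + 0.5·1
Solving: h($1) = 0.6250.
Starting from $1, the probability is 0.6250.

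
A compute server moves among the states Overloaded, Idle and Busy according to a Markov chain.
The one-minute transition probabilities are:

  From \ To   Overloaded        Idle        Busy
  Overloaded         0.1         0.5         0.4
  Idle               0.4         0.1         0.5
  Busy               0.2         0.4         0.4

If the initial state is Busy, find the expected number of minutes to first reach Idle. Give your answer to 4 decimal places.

Let t(s) be the expected number of minutes to first reach Idle from state s, with t(Idle) = 0. Conditioning on the first minute:
t(Overloaded) = 1 + 0.1·t(Overloaded) + 0.4·t(Busy)
t(Busy) = 1 + 0.2·t(Overloaded) + 0.4·t(Busy)
Solving: t(Overloaded) = 2.1739, t(Busy) = 2.3913.
Expected minutes from Busy to Idle: 2.3913.

2.3913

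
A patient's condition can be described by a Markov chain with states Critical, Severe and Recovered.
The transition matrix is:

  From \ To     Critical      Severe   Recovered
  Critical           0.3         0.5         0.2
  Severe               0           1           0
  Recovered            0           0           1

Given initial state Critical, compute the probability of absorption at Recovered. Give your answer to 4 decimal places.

0.2857

Let h(s) be the probability of absorption at Recovered starting from transient state s. Then h(Recovered) = 1 and h(Severe) = 0. By first-step analysis:
h(Critical) = 0.3·h(Critical) + 0.5·0 + 0.2·1
Solving: h(Critical) = 0.2857.
Starting from Critical, the probability is 0.2857.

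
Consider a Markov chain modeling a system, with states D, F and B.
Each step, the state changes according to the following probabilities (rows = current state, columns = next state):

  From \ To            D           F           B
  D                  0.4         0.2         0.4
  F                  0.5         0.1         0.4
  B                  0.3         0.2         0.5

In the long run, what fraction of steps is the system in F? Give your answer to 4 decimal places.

Let the stationary distribution be π with π = πP and π_1 + π_2 + π_3 = 1.
π_1 = 0.4·π_1 + 0.5·π_2 + 0.3·π_3
π_2 = 0.2·π_1 + 0.1·π_2 + 0.2·π_3
Solving with the normalization constraint gives π = (0.3737, 0.1818, 0.4444).
So the stationary probability of F is 0.1818.

0.1818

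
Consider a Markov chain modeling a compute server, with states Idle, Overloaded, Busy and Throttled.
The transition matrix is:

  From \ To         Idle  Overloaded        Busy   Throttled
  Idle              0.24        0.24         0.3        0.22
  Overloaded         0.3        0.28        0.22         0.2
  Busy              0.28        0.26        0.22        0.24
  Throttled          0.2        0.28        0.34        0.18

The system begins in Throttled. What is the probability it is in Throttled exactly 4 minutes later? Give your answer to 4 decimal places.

Propagate the distribution vector 4 minutes from Throttled.
After 0 minutes: (0.0000, 0.0000, 0.0000, 1.0000)
After 1 minute: (0.2000, 0.2800, 0.3400, 0.1800)
After 2 minutes: (0.2632, 0.2652, 0.2576, 0.2140)
After 3 minutes: (0.2577, 0.2643, 0.2667, 0.2113)
After 4 minutes: (0.2581, 0.2644, 0.2660, 0.2116)
P(in Throttled after 4 minutes) = 0.2116

0.2116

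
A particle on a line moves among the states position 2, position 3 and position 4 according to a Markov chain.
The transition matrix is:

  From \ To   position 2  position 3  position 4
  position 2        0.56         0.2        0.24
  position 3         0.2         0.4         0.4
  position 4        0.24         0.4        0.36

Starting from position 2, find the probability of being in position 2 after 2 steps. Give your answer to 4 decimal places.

0.4112

Sum over the intermediate state after 1 step:
P = P(position 2→position 2)·P(position 2→position 2) + P(position 2→position 3)·P(position 3→position 2) + P(position 2→position 4)·P(position 4→position 2)
  = 0.56×0.56 + 0.2×0.2 + 0.24×0.24
  = 0.3136 + 0.0400 + 0.0576 = 0.4112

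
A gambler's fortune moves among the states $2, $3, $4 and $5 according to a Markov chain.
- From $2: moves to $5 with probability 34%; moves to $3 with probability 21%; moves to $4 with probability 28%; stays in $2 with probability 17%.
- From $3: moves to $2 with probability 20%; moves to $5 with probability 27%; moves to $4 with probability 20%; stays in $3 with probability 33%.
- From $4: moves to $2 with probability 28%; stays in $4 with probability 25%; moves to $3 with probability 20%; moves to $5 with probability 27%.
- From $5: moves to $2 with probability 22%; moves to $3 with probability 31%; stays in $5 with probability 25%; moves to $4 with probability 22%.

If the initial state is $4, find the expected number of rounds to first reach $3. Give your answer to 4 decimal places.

4.2867

Let t(s) be the expected number of rounds to first reach $3 from state s, with t($3) = 0. Conditioning on the first round:
t($2) = 1 + 0.17·t($2) + 0.28·t($4) + 0.34·t($5)
t($4) = 1 + 0.28·t($2) + 0.25·t($4) + 0.27·t($5)
t($5) = 1 + 0.22·t($2) + 0.22·t($4) + 0.25·t($5)
Solving: t($2) = 4.2192, t($4) = 4.2867, t($5) = 3.8284.
Expected rounds from $4 to $3: 4.2867.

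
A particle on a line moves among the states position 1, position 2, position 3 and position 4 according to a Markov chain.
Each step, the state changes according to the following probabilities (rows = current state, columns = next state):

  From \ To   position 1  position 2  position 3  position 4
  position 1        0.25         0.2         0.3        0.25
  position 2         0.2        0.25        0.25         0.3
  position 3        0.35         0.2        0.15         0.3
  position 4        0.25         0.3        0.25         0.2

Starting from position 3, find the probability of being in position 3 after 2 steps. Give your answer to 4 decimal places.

Propagate the distribution vector 2 steps from position 3.
After 0 steps: (0.0000, 0.0000, 1.0000, 0.0000)
After 1 step: (0.3500, 0.2000, 0.1500, 0.3000)
After 2 steps: (0.2550, 0.2400, 0.2525, 0.2525)
P(in position 3 after 2 steps) = 0.2525

0.2525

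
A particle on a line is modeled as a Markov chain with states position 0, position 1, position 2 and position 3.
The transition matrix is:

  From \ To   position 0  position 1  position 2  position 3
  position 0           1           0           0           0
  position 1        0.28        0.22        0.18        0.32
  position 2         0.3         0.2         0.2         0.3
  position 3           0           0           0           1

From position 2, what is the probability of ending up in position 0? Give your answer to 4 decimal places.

0.4932

Let h(s) be the probability of absorption at position 0 starting from transient state s. Then h(position 0) = 1 and h(position 3) = 0. By first-step analysis:
h(position 1) = 0.28·1 + 0.22·h(position 1) + 0.18·h(position 2) + 0.32·0
h(position 2) = 0.3·1 + 0.2·h(position 1) + 0.2·h(position 2) + 0.3·0
Solving: h(position 1) = 0.4728, h(position 2) = 0.4932.
Starting from position 2, the probability is 0.4932.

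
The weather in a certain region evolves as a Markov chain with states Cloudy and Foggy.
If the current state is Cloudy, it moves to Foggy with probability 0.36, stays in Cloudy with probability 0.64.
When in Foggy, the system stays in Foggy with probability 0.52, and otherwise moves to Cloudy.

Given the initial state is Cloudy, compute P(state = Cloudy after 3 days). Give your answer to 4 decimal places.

Propagate the distribution vector 3 days from Cloudy.
After 0 days: (1.0000, 0.0000)
After 1 day: (0.6400, 0.3600)
After 2 days: (0.5824, 0.4176)
After 3 days: (0.5732, 0.4268)
P(in Cloudy after 3 days) = 0.5732

0.5732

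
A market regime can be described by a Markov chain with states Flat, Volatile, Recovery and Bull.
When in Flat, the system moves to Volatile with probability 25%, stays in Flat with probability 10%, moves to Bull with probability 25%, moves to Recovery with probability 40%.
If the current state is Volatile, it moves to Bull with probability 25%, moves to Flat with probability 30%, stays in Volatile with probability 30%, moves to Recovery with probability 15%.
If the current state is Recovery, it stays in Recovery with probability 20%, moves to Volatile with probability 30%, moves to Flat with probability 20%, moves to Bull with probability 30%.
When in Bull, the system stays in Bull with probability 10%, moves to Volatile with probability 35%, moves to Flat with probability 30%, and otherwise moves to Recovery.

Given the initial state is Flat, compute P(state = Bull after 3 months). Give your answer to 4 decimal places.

Propagate the distribution vector 3 months from Flat.
After 0 months: (1.0000, 0.0000, 0.0000, 0.0000)
After 1 month: (0.1000, 0.2500, 0.4000, 0.2500)
After 2 months: (0.2400, 0.3075, 0.2200, 0.2325)
After 3 months: (0.2300, 0.2996, 0.2443, 0.2261)
P(in Bull after 3 months) = 0.2261

0.2261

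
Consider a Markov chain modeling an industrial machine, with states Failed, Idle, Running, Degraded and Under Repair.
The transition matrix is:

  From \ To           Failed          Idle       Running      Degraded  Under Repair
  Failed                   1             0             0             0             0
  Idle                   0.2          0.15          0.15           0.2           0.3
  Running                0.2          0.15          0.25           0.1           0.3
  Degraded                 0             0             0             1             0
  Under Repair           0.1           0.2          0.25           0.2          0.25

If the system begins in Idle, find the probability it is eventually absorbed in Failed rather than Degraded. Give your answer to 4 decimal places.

0.4876

Let h(s) be the probability of absorption at Failed starting from transient state s. Then h(Failed) = 1 and h(Degraded) = 0. By first-step analysis:
h(Idle) = 0.2·1 + 0.15·h(Idle) + 0.15·h(Running) + 0.2·0 + 0.3·h(Under Repair)
h(Running) = 0.2·1 + 0.15·h(Idle) + 0.25·h(Running) + 0.1·0 + 0.3·h(Under Repair)
h(Under Repair) = 0.1·1 + 0.2·h(Idle) + 0.25·h(Running) + 0.2·0 + 0.25·h(Under Repair)
Solving: h(Idle) = 0.4876, h(Running) = 0.5418, h(Under Repair) = 0.4439.
Starting from Idle, the probability is 0.4876.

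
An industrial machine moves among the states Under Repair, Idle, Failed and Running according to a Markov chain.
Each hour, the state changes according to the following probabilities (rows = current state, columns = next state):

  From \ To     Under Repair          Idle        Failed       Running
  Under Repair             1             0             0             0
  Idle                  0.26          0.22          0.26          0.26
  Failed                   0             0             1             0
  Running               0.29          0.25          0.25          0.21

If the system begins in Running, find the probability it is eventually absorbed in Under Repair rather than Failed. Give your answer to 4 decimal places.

Let h(s) be the probability of absorption at Under Repair starting from transient state s. Then h(Under Repair) = 1 and h(Failed) = 0. By first-step analysis:
h(Idle) = 0.26·1 + 0.22·h(Idle) + 0.26·0 + 0.26·h(Running)
h(Running) = 0.29·1 + 0.25·h(Idle) + 0.25·0 + 0.21·h(Running)
Solving: h(Idle) = 0.5094, h(Running) = 0.5283.
Starting from Running, the probability is 0.5283.

0.5283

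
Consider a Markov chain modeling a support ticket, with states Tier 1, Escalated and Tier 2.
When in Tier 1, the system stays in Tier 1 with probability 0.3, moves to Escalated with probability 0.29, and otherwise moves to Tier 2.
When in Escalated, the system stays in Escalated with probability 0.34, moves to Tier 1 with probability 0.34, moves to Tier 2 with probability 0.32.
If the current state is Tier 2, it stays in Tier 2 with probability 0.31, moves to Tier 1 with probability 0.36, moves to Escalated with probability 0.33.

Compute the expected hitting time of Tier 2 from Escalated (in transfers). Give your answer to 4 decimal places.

2.8619

Let t(s) be the expected number of transfers to first reach Tier 2 from state s, with t(Tier 2) = 0. Conditioning on the first transfer:
t(Tier 1) = 1 + 0.3·t(Tier 1) + 0.29·t(Escalated)
t(Escalated) = 1 + 0.34·t(Tier 1) + 0.34·t(Escalated)
Solving: t(Tier 1) = 2.6142, t(Escalated) = 2.8619.
Expected transfers from Escalated to Tier 2: 2.8619.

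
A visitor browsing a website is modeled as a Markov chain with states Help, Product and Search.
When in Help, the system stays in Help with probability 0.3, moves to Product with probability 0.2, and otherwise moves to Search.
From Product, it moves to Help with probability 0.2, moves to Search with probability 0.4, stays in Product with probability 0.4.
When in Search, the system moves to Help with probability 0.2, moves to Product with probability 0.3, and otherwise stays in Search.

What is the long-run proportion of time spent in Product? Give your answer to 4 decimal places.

Let the stationary distribution be π with π = πP and π_1 + π_2 + π_3 = 1.
π_1 = 0.3·π_1 + 0.2·π_2 + 0.2·π_3
π_2 = 0.2·π_1 + 0.4·π_2 + 0.3·π_3
Solving with the normalization constraint gives π = (0.2222, 0.3086, 0.4691).
So the stationary probability of Product is 0.3086.

0.3086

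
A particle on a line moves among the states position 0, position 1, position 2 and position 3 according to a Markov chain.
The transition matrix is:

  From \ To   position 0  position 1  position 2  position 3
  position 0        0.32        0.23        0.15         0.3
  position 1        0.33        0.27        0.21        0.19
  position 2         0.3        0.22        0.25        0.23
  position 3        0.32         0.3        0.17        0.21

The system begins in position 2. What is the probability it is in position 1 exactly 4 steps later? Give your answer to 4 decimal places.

0.2549

Propagate the distribution vector 4 steps from position 2.
After 0 steps: (0.0000, 0.0000, 1.0000, 0.0000)
After 1 step: (0.3000, 0.2200, 0.2500, 0.2300)
After 2 steps: (0.3172, 0.2524, 0.1928, 0.2376)
After 3 steps: (0.3187, 0.2548, 0.1892, 0.2374)
After 4 steps: (0.3188, 0.2549, 0.1890, 0.2374)
P(in position 1 after 4 steps) = 0.2549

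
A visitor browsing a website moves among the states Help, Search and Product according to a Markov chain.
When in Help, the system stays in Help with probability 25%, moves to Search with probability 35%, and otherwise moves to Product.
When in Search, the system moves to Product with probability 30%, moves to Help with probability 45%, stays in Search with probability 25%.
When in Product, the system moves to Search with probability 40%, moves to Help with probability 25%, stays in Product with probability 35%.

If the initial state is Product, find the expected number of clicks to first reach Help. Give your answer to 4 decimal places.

Let t(s) be the expected number of clicks to first reach Help from state s, with t(Help) = 0. Conditioning on the first click:
t(Search) = 1 + 0.25·t(Search) + 0.3·t(Product)
t(Product) = 1 + 0.4·t(Search) + 0.35·t(Product)
Solving: t(Search) = 2.5850, t(Product) = 3.1293.
Expected clicks from Product to Help: 3.1293.

3.1293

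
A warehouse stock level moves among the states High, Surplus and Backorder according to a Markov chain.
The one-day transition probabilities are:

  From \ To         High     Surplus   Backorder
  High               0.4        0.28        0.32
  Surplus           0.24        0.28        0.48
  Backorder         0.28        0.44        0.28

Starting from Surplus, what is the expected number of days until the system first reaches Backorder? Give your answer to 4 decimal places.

2.3026

Let t(s) be the expected number of days to first reach Backorder from state s, with t(Backorder) = 0. Conditioning on the first day:
t(High) = 1 + 0.4·t(High) + 0.28·t(Surplus)
t(Surplus) = 1 + 0.24·t(High) + 0.28·t(Surplus)
Solving: t(High) = 2.7412, t(Surplus) = 2.3026.
Expected days from Surplus to Backorder: 2.3026.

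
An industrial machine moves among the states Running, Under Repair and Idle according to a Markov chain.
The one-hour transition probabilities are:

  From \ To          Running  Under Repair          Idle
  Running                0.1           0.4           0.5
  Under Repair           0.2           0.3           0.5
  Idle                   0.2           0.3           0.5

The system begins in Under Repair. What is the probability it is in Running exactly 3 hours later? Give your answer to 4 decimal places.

0.1820

Propagate the distribution vector 3 hours from Under Repair.
After 0 hours: (0.0000, 1.0000, 0.0000)
After 1 hour: (0.2000, 0.3000, 0.5000)
After 2 hours: (0.1800, 0.3200, 0.5000)
After 3 hours: (0.1820, 0.3180, 0.5000)
P(in Running after 3 hours) = 0.1820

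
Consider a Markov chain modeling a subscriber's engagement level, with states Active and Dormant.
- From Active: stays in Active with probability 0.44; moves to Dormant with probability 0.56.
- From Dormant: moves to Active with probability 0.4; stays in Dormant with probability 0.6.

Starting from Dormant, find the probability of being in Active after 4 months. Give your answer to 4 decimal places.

Propagate the distribution vector 4 months from Dormant.
After 0 months: (0.0000, 1.0000)
After 1 month: (0.4000, 0.6000)
After 2 months: (0.4160, 0.5840)
After 3 months: (0.4166, 0.5834)
After 4 months: (0.4167, 0.5833)
P(in Active after 4 months) = 0.4167

0.4167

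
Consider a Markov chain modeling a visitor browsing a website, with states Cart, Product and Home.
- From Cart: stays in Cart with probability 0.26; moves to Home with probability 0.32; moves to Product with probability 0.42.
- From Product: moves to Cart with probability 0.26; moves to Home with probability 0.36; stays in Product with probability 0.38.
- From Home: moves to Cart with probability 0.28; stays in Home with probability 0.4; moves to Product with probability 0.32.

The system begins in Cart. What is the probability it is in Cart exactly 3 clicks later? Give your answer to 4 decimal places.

0.2672

Propagate the distribution vector 3 clicks from Cart.
After 0 clicks: (1.0000, 0.0000, 0.0000)
After 1 click: (0.2600, 0.4200, 0.3200)
After 2 clicks: (0.2664, 0.3712, 0.3624)
After 3 clicks: (0.2672, 0.3689, 0.3638)
P(in Cart after 3 clicks) = 0.2672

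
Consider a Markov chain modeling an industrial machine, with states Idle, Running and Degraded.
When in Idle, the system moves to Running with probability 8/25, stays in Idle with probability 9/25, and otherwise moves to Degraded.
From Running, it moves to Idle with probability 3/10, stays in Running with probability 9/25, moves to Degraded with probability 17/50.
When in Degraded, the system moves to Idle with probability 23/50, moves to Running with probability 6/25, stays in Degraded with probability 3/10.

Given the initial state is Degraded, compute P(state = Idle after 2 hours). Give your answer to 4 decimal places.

Sum over the intermediate state after 1 hour:
P = P(Degraded→Idle)·P(Idle→Idle) + P(Degraded→Running)·P(Running→Idle) + P(Degraded→Degraded)·P(Degraded→Idle)
  = 0.46×0.36 + 0.24×0.3 + 0.3×0.46
  = 0.1656 + 0.0720 + 0.1380 = 0.3756

0.3756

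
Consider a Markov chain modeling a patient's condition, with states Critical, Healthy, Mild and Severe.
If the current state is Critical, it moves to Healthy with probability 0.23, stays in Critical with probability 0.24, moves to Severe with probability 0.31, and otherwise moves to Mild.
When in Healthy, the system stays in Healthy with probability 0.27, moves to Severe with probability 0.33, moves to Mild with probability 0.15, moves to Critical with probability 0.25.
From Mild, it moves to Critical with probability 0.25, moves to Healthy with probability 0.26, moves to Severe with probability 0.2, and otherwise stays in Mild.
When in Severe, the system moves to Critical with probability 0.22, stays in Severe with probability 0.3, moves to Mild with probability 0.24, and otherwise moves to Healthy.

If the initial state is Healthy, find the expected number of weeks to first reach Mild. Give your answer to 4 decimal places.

Let t(s) be the expected number of weeks to first reach Mild from state s, with t(Mild) = 0. Conditioning on the first week:
t(Critical) = 1 + 0.24·t(Critical) + 0.23·t(Healthy) + 0.31·t(Severe)
t(Healthy) = 1 + 0.25·t(Critical) + 0.27·t(Healthy) + 0.33·t(Severe)
t(Severe) = 1 + 0.22·t(Critical) + 0.24·t(Healthy) + 0.3·t(Severe)
Solving: t(Critical) = 4.7793, t(Healthy) = 5.1259, t(Severe) = 4.6881.
Expected weeks from Healthy to Mild: 5.1259.

5.1259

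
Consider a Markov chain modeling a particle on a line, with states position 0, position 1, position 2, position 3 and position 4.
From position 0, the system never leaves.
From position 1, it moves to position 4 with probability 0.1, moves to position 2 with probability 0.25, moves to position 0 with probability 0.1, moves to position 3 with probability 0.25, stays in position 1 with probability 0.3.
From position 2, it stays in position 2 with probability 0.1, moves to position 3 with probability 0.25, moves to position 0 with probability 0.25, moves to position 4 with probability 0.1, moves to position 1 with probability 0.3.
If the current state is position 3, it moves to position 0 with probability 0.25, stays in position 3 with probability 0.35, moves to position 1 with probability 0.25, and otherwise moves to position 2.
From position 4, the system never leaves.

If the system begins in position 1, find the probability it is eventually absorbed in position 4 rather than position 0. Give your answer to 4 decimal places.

Let h(s) be the probability of absorption at position 4 starting from transient state s. Then h(position 4) = 1 and h(position 0) = 0. By first-step analysis:
h(position 1) = 0.1·0 + 0.3·h(position 1) + 0.25·h(position 2) + 0.25·h(position 3) + 0.1·1
h(position 2) = 0.25·0 + 0.3·h(position 1) + 0.1·h(position 2) + 0.25·h(position 3) + 0.1·1
h(position 3) = 0.25·0 + 0.25·h(position 1) + 0.15·h(position 2) + 0.35·h(position 3)
Solving: h(position 1) = 0.2974, h(position 2) = 0.2586, h(position 3) = 0.1740.
Starting from position 1, the probability is 0.2974.

0.2974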